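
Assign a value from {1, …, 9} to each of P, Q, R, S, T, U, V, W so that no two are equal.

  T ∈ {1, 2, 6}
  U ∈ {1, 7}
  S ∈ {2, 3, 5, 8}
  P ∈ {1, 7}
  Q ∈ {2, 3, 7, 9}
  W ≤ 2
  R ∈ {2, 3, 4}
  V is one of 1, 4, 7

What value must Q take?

P and U share exactly the 2 values {1, 7}; by pigeonhole those values go to them, so strike 1, 7 from Q, T, V, W.
V's domain is down to {4}, so V = 4. Strike 4 from R.
W must be 2 (only option left). Remove 2 from Q, R, S, T.
That leaves R = 3. Strike 3 from Q, S.
So Q = 9.

9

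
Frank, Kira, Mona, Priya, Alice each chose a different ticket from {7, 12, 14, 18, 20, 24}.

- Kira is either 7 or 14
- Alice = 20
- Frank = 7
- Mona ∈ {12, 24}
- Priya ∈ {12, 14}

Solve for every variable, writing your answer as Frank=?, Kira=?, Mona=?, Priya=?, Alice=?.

Frank must be 7 (only option left). Strike 7 from Kira.
Kira must be 14 (only option left). So Priya can't be 14.
That leaves Priya = 12. So Mona can't be 12.
Alice's domain is down to {20}, so Alice = 20.
Mona's domain is down to {24}, so Mona = 24.

Frank=7, Kira=14, Mona=24, Priya=12, Alice=20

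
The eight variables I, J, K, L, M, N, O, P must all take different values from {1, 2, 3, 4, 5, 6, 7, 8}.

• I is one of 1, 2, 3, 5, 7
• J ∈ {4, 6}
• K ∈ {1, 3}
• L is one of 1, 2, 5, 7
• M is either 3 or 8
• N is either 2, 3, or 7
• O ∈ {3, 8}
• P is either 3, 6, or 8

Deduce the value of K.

The 8 variables draw from only 8 values {1, 2, 3, 4, 5, 6, 7, 8}, so each is used; only J can be 4, hence J = 4.
The 7 still-open variables together cover exactly {1, 2, 3, 5, 6, 7, 8} — 7 values for 7 variables — and 6 appears only in P's list, so P = 6.
M and O share exactly the 2 values {3, 8}; by pigeonhole those values go to them, so strike 3, 8 from I, K, N.
So K = 1.

1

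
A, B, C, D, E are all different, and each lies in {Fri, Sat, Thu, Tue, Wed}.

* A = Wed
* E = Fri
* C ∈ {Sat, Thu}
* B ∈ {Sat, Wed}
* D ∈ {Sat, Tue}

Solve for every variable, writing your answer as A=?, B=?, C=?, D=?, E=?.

A=Wed, B=Sat, C=Thu, D=Tue, E=Fri

A's domain is down to {Wed}, so A = Wed. So B can't be Wed.
B must be Sat (only option left). Remove Sat from C, D.
C must be Thu (only option left).
D must be Tue (only option left).
E's domain is down to {Fri}, so E = Fri.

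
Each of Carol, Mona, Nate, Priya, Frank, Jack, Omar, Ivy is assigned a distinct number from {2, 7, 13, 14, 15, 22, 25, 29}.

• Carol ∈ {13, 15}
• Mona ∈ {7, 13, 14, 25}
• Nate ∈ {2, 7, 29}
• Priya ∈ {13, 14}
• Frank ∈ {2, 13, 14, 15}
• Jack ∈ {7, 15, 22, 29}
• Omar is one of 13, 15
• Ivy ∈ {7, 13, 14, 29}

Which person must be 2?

The 8 variables together cover exactly {2, 7, 13, 14, 15, 22, 25, 29} — 8 values for 8 variables — and 22 appears only in Jack's list, so Jack = 22.
The 7 still-open variables draw from only 7 values {2, 7, 13, 14, 15, 25, 29}, so each is used; only Mona can be 25, hence Mona = 25.
Carol and Omar between them cover only {13, 15} — a naked pair. Remove those values from Priya, Frank, Ivy.
Priya's domain is down to {14}, so Priya = 14. Remove 14 from Frank, Ivy.
So 2 goes to Frank.

Frank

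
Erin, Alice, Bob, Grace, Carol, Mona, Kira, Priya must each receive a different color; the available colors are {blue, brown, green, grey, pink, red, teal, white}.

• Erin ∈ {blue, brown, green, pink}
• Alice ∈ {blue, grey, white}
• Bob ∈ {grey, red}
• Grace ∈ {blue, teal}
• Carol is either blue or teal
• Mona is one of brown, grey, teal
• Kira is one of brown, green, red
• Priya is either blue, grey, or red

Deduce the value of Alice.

Among the 8 variables, pink fits only Erin (and all 8 values in {blue, brown, green, grey, pink, red, teal, white} must be used), so Erin = pink.
Among the 7 still-open variables, green fits only Kira (and all 7 values in {blue, brown, green, grey, red, teal, white} must be used), so Kira = green.
The 6 still-open variables together cover exactly {blue, brown, grey, red, teal, white} — 6 values for 6 variables — and brown appears only in Mona's list, so Mona = brown.
The 5 still-open variables draw from only 5 values {blue, grey, red, teal, white}, so each is used; only Alice can be white, hence Alice = white.

white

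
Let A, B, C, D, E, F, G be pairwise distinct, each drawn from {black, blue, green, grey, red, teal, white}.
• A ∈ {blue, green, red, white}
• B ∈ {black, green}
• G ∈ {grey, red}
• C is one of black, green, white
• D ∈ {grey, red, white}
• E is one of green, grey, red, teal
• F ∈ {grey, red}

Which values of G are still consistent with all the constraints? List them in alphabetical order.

Among the 7 variables, blue fits only A (and all 7 values in {black, blue, green, grey, red, teal, white} must be used), so A = blue.
The 6 still-open variables together cover exactly {black, green, grey, red, teal, white} — 6 values for 6 variables — and teal appears only in E's list, so E = teal.
F and G between them cover only {grey, red} — a naked pair. Remove those values from D.
D has just one choice, so D = white. So C can't be white.
No further eliminations apply; G can still be any of grey, red.

grey, red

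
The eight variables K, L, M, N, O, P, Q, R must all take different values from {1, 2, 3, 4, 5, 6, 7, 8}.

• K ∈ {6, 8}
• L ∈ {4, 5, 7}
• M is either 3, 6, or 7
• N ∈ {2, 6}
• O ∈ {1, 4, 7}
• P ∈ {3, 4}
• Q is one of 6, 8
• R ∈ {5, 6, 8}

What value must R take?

5

The 8 variables draw from only 8 values {1, 2, 3, 4, 5, 6, 7, 8}, so each is used; only O can be 1, hence O = 1.
The 7 still-open variables draw from only 7 values {2, 3, 4, 5, 6, 7, 8}, so each is used; only N can be 2, hence N = 2.
K and Q between them cover only {6, 8} — a naked pair. Remove those values from M, R.
So R = 5.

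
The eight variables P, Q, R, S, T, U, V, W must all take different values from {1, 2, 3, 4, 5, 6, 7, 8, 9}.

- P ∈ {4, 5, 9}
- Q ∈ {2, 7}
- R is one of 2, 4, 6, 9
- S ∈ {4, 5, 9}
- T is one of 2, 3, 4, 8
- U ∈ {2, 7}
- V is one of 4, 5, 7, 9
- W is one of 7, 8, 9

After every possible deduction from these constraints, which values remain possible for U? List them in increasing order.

2, 7

The 8 variables together cover exactly {2, 3, 4, 5, 6, 7, 8, 9} — 8 values for 8 variables — and 3 appears only in T's list, so T = 3.
Among the 7 still-open variables, 6 fits only R (and all 7 values in {2, 4, 5, 6, 7, 8, 9} must be used), so R = 6.
Among the 6 still-open variables, 8 fits only W (and all 6 values in {2, 4, 5, 7, 8, 9} must be used), so W = 8.
Q and U between them cover only {2, 7} — a naked pair. Remove those values from V.
No further eliminations apply; U can still be any of 2, 7.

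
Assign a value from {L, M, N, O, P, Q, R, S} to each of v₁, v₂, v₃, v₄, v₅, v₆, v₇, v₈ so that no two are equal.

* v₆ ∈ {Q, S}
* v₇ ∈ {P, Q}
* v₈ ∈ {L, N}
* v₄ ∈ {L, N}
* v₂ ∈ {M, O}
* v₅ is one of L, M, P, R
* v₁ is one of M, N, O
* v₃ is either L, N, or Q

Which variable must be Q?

Among the 8 variables, R fits only v₅ (and all 8 values in {L, M, N, O, P, Q, R, S} must be used), so v₅ = R.
The 7 still-open variables draw from only 7 values {L, M, N, O, P, Q, S}, so each is used; only v₇ can be P, hence v₇ = P.
The 6 still-open variables together cover exactly {L, M, N, O, Q, S} — 6 values for 6 variables — and S appears only in v₆'s list, so v₆ = S.
The 5 still-open variables draw from only 5 values {L, M, N, O, Q}, so each is used; only v₃ can be Q, hence v₃ = Q.

v₃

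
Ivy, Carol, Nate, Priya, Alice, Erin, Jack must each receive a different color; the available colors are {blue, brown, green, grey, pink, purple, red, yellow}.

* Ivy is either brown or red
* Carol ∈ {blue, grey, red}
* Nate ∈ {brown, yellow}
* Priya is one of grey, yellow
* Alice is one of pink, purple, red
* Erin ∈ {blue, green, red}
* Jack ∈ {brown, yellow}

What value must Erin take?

green

Nate and Jack share exactly the 2 values {brown, yellow}; by pigeonhole those values go to them, so strike brown, yellow from Ivy, Priya.
Ivy has just one choice, so Ivy = red. Strike red from Carol, Alice, Erin.
Priya has just one choice, so Priya = grey. Remove grey from Carol.
Carol must be blue (only option left). So Erin can't be blue.
So Erin = green.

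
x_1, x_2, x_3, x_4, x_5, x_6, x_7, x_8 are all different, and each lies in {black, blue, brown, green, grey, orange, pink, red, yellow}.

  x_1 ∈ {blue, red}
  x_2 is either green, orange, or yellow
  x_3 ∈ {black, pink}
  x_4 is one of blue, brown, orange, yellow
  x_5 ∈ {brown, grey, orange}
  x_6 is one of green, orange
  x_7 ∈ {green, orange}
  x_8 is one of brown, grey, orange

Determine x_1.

red

The 2 variables x_6 and x_7 are confined to {green, orange}, which locks those values in; drop them from x_2, x_4, x_5, x_8.
That leaves x_2 = yellow. So x_4 can't be yellow.
The 2 variables x_5 and x_8 are confined to {brown, grey}, which locks those values in; drop them from x_4.
That leaves x_4 = blue. Eliminate blue elsewhere: x_1.
So x_1 = red.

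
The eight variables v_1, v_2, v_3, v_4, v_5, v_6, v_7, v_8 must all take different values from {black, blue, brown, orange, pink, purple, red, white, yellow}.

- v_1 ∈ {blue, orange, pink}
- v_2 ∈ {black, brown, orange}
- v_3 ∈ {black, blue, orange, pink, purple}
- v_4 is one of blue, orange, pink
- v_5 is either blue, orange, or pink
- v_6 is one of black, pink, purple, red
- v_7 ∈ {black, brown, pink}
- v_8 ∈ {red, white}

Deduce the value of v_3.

purple

The 8 variables together cover exactly {black, blue, brown, orange, pink, purple, red, white} — 8 values for 8 variables — and white appears only in v_8's list, so v_8 = white.
The 7 still-open variables together cover exactly {black, blue, brown, orange, pink, purple, red} — 7 values for 7 variables — and red appears only in v_6's list, so v_6 = red.
The 6 still-open variables draw from only 6 values {black, blue, brown, orange, pink, purple}, so each is used; only v_3 can be purple, hence v_3 = purple.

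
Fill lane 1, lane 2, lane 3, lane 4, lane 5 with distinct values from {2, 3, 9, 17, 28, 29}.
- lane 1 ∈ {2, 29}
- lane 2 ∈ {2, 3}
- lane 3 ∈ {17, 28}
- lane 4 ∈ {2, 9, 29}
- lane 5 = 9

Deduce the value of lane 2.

3

lane 5 has just one choice, so lane 5 = 9. Eliminate 9 elsewhere: lane 4.
lane 1 and lane 4 share exactly the 2 values {2, 29}; by pigeonhole those values go to them, so strike 2, 29 from lane 2.
So lane 2 = 3.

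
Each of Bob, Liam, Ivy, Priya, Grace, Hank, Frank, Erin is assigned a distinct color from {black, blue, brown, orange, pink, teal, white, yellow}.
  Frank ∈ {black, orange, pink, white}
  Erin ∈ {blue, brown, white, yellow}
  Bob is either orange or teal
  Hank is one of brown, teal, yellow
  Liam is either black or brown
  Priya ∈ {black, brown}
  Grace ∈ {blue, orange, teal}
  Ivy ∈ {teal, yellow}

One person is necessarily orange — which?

Bob

Among the 8 variables, pink fits only Frank (and all 8 values in {black, blue, brown, orange, pink, teal, white, yellow} must be used), so Frank = pink.
The 7 still-open variables draw from only 7 values {black, blue, brown, orange, teal, white, yellow}, so each is used; only Erin can be white, hence Erin = white.
Among the 6 still-open variables, blue fits only Grace (and all 6 values in {black, blue, brown, orange, teal, yellow} must be used), so Grace = blue.
Among the 5 still-open variables, orange fits only Bob (and all 5 values in {black, brown, orange, teal, yellow} must be used), so Bob = orange.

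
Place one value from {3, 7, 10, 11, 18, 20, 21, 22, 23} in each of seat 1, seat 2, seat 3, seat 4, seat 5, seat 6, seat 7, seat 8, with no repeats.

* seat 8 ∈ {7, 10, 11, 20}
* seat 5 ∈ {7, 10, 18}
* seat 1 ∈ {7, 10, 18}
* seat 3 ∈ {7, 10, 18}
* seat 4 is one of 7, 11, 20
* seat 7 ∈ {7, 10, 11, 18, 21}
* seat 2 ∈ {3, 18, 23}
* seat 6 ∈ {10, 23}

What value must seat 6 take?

23

The 8 variables together cover exactly {3, 7, 10, 11, 18, 20, 21, 23} — 8 values for 8 variables — and 3 appears only in seat 2's list, so seat 2 = 3.
The 7 still-open variables together cover exactly {7, 10, 11, 18, 20, 21, 23} — 7 values for 7 variables — and 21 appears only in seat 7's list, so seat 7 = 21.
The 6 still-open variables draw from only 6 values {7, 10, 11, 18, 20, 23}, so each is used; only seat 6 can be 23, hence seat 6 = 23.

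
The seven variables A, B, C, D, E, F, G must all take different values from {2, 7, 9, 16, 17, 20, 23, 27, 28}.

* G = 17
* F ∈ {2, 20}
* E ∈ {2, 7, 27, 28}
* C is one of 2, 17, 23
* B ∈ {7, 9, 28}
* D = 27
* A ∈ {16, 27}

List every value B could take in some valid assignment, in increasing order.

D must be 27 (only option left). Remove 27 from A, E.
G must be 17 (only option left). Eliminate 17 elsewhere: C.
A's domain is down to {16}, so A = 16.
No further eliminations apply; B can still be any of 7, 9, 28.

7, 9, 28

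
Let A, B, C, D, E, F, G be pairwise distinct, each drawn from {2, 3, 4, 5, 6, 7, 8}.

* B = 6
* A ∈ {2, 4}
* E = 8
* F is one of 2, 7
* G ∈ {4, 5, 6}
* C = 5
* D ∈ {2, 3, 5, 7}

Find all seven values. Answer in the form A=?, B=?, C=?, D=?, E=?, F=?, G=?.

A=2, B=6, C=5, D=3, E=8, F=7, G=4

B has just one choice, so B = 6. Eliminate 6 elsewhere: G.
C must be 5 (only option left). Remove 5 from D, G.
E must be 8 (only option left).
That leaves G = 4. Eliminate 4 elsewhere: A.
A must be 2 (only option left). Remove 2 from D, F.
F's domain is down to {7}, so F = 7. Remove 7 from D.
D's domain is down to {3}, so D = 3.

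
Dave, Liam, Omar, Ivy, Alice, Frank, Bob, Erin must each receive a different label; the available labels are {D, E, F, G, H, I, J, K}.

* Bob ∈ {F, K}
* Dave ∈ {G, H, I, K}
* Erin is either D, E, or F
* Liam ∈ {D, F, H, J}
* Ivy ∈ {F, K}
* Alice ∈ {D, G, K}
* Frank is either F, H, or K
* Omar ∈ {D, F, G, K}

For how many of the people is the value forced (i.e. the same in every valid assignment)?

4

The 8 variables draw from only 8 values {D, E, F, G, H, I, J, K}, so each is used; only Erin can be E, hence Erin = E.
The 7 still-open variables draw from only 7 values {D, F, G, H, I, J, K}, so each is used; only Dave can be I, hence Dave = I.
The 6 still-open variables draw from only 6 values {D, F, G, H, J, K}, so each is used; only Liam can be J, hence Liam = J.
The 5 still-open variables draw from only 5 values {D, F, G, H, K}, so each is used; only Frank can be H, hence Frank = H.
Ivy and Bob between them cover only {F, K} — a naked pair. Remove those values from Omar, Alice.
Determined: Dave=I, Liam=J, Frank=H, Erin=E. The other people each still have more than one consistent value. That makes 4.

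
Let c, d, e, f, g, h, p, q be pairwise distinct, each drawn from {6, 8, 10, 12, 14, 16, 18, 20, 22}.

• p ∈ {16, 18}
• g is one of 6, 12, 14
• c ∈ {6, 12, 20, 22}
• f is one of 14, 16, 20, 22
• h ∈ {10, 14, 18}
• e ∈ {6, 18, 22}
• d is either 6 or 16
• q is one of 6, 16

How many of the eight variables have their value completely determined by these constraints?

The 8 variables together cover exactly {6, 10, 12, 14, 16, 18, 20, 22} — 8 values for 8 variables — and 10 appears only in h's list, so h = 10.
d and q between them cover only {6, 16} — a naked pair. Remove those values from c, e, f, g, p.
p has just one choice, so p = 18. Eliminate 18 elsewhere: e.
e's domain is down to {22}, so e = 22. So c, f can't be 22.
Determined: e=22, h=10, p=18. The other variables each still have more than one consistent value. That makes 3.

3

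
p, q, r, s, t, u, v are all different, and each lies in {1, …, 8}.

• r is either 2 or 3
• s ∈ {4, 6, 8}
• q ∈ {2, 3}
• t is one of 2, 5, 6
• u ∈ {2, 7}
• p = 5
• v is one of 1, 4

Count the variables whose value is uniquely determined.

3

p has just one choice, so p = 5. So t can't be 5.
q and r between them cover only {2, 3} — a naked pair. Remove those values from t, u.
t must be 6 (only option left). Eliminate 6 elsewhere: s.
u must be 7 (only option left).
Determined: p=5, t=6, u=7. The other variables each still have more than one consistent value. That makes 3.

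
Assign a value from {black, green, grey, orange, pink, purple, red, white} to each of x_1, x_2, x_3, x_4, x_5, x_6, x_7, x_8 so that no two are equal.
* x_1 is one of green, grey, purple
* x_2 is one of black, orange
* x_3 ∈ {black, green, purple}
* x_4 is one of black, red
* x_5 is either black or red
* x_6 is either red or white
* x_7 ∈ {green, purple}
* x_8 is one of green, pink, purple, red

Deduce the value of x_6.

Among the 8 variables, grey fits only x_1 (and all 8 values in {black, green, grey, orange, pink, purple, red, white} must be used), so x_1 = grey.
The 7 still-open variables draw from only 7 values {black, green, orange, pink, purple, red, white}, so each is used; only x_2 can be orange, hence x_2 = orange.
Among the 6 still-open variables, pink fits only x_8 (and all 6 values in {black, green, pink, purple, red, white} must be used), so x_8 = pink.
The 5 still-open variables together cover exactly {black, green, purple, red, white} — 5 values for 5 variables — and white appears only in x_6's list, so x_6 = white.

white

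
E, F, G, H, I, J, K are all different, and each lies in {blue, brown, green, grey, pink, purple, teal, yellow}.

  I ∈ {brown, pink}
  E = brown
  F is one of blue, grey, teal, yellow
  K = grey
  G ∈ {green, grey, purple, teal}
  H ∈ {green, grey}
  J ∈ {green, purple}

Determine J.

purple

E must be brown (only option left). Eliminate brown elsewhere: I.
That leaves I = pink.
K has just one choice, so K = grey. Eliminate grey elsewhere: F, G, H.
H has just one choice, so H = green. Remove green from G, J.
So J = purple.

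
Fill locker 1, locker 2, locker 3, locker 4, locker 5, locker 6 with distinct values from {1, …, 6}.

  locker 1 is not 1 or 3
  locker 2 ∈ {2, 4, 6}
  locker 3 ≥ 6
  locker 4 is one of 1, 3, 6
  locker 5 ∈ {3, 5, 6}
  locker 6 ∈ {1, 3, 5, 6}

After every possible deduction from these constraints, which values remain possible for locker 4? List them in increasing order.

1, 3

locker 3 must be 6 (only option left). Eliminate 6 elsewhere: locker 1, locker 2, locker 4, locker 5, locker 6.
locker 4, locker 5, locker 6 share exactly the 3 values {1, 3, 5}; by pigeonhole those values go to them, so strike 1, 3, 5 from locker 1.
No further eliminations apply; locker 4 can still be any of 1, 3.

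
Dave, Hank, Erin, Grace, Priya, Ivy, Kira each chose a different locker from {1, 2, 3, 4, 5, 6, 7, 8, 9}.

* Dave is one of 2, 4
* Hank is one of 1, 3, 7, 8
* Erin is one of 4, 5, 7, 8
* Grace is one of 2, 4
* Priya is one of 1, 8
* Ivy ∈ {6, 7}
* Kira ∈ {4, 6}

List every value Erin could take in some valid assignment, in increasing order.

Dave and Grace share exactly the 2 values {2, 4}; by pigeonhole those values go to them, so strike 2, 4 from Erin, Kira.
That leaves Kira = 6. Strike 6 from Ivy.
Ivy's domain is down to {7}, so Ivy = 7. Eliminate 7 elsewhere: Hank, Erin.
No further eliminations apply; Erin can still be any of 5, 8.

5, 8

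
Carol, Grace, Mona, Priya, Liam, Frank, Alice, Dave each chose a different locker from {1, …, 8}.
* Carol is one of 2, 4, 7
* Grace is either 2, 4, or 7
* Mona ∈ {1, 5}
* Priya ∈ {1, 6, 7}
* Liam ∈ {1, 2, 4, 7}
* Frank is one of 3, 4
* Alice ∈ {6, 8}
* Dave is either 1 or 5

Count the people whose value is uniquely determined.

3

The 8 variables together cover exactly {1, 2, 3, 4, 5, 6, 7, 8} — 8 values for 8 variables — and 3 appears only in Frank's list, so Frank = 3.
Among the 7 still-open variables, 8 fits only Alice (and all 7 values in {1, 2, 4, 5, 6, 7, 8} must be used), so Alice = 8.
The 6 still-open variables together cover exactly {1, 2, 4, 5, 6, 7} — 6 values for 6 variables — and 6 appears only in Priya's list, so Priya = 6.
Mona and Dave share exactly the 2 values {1, 5}; by pigeonhole those values go to them, so strike 1, 5 from Liam.
Determined: Priya=6, Frank=3, Alice=8. The other people each still have more than one consistent value. That makes 3.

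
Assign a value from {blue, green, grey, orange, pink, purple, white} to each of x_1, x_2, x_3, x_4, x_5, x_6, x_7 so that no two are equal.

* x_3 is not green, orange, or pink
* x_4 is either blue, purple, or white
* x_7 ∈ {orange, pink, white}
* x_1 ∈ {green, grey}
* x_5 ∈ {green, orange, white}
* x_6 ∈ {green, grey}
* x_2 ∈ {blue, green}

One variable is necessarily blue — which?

The 7 variables together cover exactly {blue, green, grey, orange, pink, purple, white} — 7 values for 7 variables — and pink appears only in x_7's list, so x_7 = pink.
The 6 still-open variables draw from only 6 values {blue, green, grey, orange, purple, white}, so each is used; only x_5 can be orange, hence x_5 = orange.
x_1 and x_6 between them cover only {green, grey} — a naked pair. Remove those values from x_2, x_3.
So blue goes to x_2.

x_2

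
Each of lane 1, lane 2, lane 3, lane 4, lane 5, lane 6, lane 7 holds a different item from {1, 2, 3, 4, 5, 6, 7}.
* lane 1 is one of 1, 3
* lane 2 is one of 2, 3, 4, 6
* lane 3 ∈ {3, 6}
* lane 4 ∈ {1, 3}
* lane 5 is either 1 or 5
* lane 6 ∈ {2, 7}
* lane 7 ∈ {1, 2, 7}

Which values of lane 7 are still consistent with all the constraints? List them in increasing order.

2, 7

The 7 variables together cover exactly {1, 2, 3, 4, 5, 6, 7} — 7 values for 7 variables — and 4 appears only in lane 2's list, so lane 2 = 4.
The 6 still-open variables draw from only 6 values {1, 2, 3, 5, 6, 7}, so each is used; only lane 5 can be 5, hence lane 5 = 5.
The 5 still-open variables together cover exactly {1, 2, 3, 6, 7} — 5 values for 5 variables — and 6 appears only in lane 3's list, so lane 3 = 6.
lane 1 and lane 4 between them cover only {1, 3} — a naked pair. Remove those values from lane 7.
No further eliminations apply; lane 7 can still be any of 2, 7.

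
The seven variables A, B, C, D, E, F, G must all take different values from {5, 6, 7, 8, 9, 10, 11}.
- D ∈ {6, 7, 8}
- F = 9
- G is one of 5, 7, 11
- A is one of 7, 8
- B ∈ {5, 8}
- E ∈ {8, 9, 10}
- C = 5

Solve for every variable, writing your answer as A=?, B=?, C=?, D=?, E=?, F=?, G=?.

C has just one choice, so C = 5. Eliminate 5 elsewhere: B, G.
That leaves F = 9. So E can't be 9.
B has just one choice, so B = 8. Eliminate 8 elsewhere: A, D, E.
E's domain is down to {10}, so E = 10.
A's domain is down to {7}, so A = 7. Strike 7 from D, G.
D must be 6 (only option left).
G's domain is down to {11}, so G = 11.

A=7, B=8, C=5, D=6, E=10, F=9, G=11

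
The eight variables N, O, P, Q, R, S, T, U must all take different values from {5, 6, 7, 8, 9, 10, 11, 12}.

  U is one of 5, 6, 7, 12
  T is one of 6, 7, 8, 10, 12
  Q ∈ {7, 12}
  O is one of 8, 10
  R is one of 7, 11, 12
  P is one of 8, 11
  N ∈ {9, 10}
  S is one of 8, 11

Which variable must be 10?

The 8 variables together cover exactly {5, 6, 7, 8, 9, 10, 11, 12} — 8 values for 8 variables — and 5 appears only in U's list, so U = 5.
The 7 still-open variables together cover exactly {6, 7, 8, 9, 10, 11, 12} — 7 values for 7 variables — and 6 appears only in T's list, so T = 6.
The 6 still-open variables draw from only 6 values {7, 8, 9, 10, 11, 12}, so each is used; only N can be 9, hence N = 9.
Among the 5 still-open variables, 10 fits only O (and all 5 values in {7, 8, 10, 11, 12} must be used), so O = 10.

O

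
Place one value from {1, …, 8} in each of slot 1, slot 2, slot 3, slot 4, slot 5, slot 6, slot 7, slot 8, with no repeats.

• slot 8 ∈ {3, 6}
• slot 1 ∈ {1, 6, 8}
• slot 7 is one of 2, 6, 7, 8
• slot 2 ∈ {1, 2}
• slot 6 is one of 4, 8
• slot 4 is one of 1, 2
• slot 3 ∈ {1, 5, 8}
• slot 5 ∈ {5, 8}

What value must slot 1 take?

The 8 variables together cover exactly {1, 2, 3, 4, 5, 6, 7, 8} — 8 values for 8 variables — and 3 appears only in slot 8's list, so slot 8 = 3.
The 7 still-open variables draw from only 7 values {1, 2, 4, 5, 6, 7, 8}, so each is used; only slot 6 can be 4, hence slot 6 = 4.
The 6 still-open variables together cover exactly {1, 2, 5, 6, 7, 8} — 6 values for 6 variables — and 7 appears only in slot 7's list, so slot 7 = 7.
The 5 still-open variables together cover exactly {1, 2, 5, 6, 8} — 5 values for 5 variables — and 6 appears only in slot 1's list, so slot 1 = 6.

6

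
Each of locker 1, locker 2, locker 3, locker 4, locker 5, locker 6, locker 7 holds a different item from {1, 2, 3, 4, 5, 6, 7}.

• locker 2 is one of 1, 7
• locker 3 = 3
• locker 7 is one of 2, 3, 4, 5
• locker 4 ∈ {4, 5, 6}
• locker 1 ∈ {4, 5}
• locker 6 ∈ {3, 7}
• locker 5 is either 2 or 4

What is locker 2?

1

locker 3's domain is down to {3}, so locker 3 = 3. So locker 6, locker 7 can't be 3.
locker 6's domain is down to {7}, so locker 6 = 7. So locker 2 can't be 7.
So locker 2 = 1.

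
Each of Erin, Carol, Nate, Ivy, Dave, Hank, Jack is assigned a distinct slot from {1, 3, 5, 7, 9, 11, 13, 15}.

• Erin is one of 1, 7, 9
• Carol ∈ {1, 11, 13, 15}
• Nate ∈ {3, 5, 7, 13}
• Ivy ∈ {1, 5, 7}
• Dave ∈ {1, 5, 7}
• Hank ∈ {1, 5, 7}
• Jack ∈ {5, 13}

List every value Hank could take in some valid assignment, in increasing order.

1, 5, 7

Ivy, Dave, Hank between them cover only {1, 5, 7} — a naked triple. Remove those values from Erin, Carol, Nate, Jack.
That leaves Erin = 9.
Jack must be 13 (only option left). Strike 13 from Carol, Nate.
That leaves Nate = 3.
No further eliminations apply; Hank can still be any of 1, 5, 7.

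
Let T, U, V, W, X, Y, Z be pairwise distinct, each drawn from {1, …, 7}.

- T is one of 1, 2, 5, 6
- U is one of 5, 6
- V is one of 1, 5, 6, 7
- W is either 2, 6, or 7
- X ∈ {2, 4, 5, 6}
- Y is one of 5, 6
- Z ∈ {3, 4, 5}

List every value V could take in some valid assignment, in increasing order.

1, 7

Among the 7 variables, 3 fits only Z (and all 7 values in {1, 2, 3, 4, 5, 6, 7} must be used), so Z = 3.
Among the 6 still-open variables, 4 fits only X (and all 6 values in {1, 2, 4, 5, 6, 7} must be used), so X = 4.
The 2 variables U and Y are confined to {5, 6}, which locks those values in; drop them from T, V, W.
No further eliminations apply; V can still be any of 1, 7.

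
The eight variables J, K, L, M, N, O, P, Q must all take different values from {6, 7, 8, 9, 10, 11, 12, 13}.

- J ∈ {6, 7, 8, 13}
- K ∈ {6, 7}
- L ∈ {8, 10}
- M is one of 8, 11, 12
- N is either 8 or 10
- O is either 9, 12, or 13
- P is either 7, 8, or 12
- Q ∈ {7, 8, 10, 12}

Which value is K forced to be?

6

The 8 variables together cover exactly {6, 7, 8, 9, 10, 11, 12, 13} — 8 values for 8 variables — and 9 appears only in O's list, so O = 9.
Among the 7 still-open variables, 11 fits only M (and all 7 values in {6, 7, 8, 10, 11, 12, 13} must be used), so M = 11.
The 6 still-open variables draw from only 6 values {6, 7, 8, 10, 12, 13}, so each is used; only J can be 13, hence J = 13.
The 5 still-open variables together cover exactly {6, 7, 8, 10, 12} — 5 values for 5 variables — and 6 appears only in K's list, so K = 6.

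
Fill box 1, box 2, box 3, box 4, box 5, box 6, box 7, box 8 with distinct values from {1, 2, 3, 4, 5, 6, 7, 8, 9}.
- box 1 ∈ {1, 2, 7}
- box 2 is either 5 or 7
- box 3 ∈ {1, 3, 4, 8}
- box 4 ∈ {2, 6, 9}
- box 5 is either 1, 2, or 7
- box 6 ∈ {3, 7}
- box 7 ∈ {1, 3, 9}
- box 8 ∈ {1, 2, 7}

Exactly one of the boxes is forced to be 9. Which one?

box 1, box 5, box 8 between them cover only {1, 2, 7} — a naked triple. Remove those values from box 2, box 3, box 4, box 6, box 7.
That leaves box 2 = 5.
box 6 has just one choice, so box 6 = 3. Eliminate 3 elsewhere: box 3, box 7.
So 9 goes to box 7.

box 7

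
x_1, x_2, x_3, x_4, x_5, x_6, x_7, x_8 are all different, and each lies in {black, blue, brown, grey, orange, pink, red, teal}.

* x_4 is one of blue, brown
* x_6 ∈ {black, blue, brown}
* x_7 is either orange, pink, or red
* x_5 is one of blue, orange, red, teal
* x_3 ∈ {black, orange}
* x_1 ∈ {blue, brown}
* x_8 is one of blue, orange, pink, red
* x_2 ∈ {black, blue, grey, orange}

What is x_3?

orange

The 8 variables draw from only 8 values {black, blue, brown, grey, orange, pink, red, teal}, so each is used; only x_2 can be grey, hence x_2 = grey.
The 7 still-open variables draw from only 7 values {black, blue, brown, orange, pink, red, teal}, so each is used; only x_5 can be teal, hence x_5 = teal.
x_1 and x_4 between them cover only {blue, brown} — a naked pair. Remove those values from x_6, x_8.
That leaves x_6 = black. Remove black from x_3.
So x_3 = orange.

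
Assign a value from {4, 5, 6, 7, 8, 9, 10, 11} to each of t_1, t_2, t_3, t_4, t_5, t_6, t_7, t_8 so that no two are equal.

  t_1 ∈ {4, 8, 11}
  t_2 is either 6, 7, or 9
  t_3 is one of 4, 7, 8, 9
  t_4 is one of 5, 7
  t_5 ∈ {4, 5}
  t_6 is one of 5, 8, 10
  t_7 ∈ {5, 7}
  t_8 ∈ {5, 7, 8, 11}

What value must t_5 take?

Among the 8 variables, 6 fits only t_2 (and all 8 values in {4, 5, 6, 7, 8, 9, 10, 11} must be used), so t_2 = 6.
The 7 still-open variables together cover exactly {4, 5, 7, 8, 9, 10, 11} — 7 values for 7 variables — and 9 appears only in t_3's list, so t_3 = 9.
The 6 still-open variables draw from only 6 values {4, 5, 7, 8, 10, 11}, so each is used; only t_6 can be 10, hence t_6 = 10.
t_4 and t_7 share exactly the 2 values {5, 7}; by pigeonhole those values go to them, so strike 5, 7 from t_5, t_8.
So t_5 = 4.

4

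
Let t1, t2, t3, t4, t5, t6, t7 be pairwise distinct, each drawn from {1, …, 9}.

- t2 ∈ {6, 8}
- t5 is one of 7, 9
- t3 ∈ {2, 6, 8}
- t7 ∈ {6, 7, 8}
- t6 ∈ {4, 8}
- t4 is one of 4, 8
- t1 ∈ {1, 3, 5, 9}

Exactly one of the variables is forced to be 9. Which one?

t5

t4 and t6 share exactly the 2 values {4, 8}; by pigeonhole those values go to them, so strike 4, 8 from t2, t3, t7.
t2 must be 6 (only option left). Strike 6 from t3, t7.
That leaves t3 = 2.
t7 must be 7 (only option left). So t5 can't be 7.
So 9 goes to t5.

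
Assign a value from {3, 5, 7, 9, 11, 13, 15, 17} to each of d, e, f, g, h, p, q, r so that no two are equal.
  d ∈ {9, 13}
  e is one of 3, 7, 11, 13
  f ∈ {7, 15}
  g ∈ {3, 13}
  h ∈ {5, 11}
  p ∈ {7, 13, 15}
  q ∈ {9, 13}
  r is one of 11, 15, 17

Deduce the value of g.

The 8 variables draw from only 8 values {3, 5, 7, 9, 11, 13, 15, 17}, so each is used; only h can be 5, hence h = 5.
The 7 still-open variables together cover exactly {3, 7, 9, 11, 13, 15, 17} — 7 values for 7 variables — and 17 appears only in r's list, so r = 17.
Among the 6 still-open variables, 11 fits only e (and all 6 values in {3, 7, 9, 11, 13, 15} must be used), so e = 11.
The 5 still-open variables draw from only 5 values {3, 7, 9, 13, 15}, so each is used; only g can be 3, hence g = 3.

3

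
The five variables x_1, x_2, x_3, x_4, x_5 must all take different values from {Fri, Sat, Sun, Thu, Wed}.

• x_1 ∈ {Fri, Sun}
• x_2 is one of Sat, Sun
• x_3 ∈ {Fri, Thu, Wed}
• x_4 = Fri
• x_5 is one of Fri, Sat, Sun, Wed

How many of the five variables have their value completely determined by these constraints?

x_4 has just one choice, so x_4 = Fri. Strike Fri from x_1, x_3, x_5.
x_1's domain is down to {Sun}, so x_1 = Sun. So x_2, x_5 can't be Sun.
That leaves x_2 = Sat. Strike Sat from x_5.
x_5 must be Wed (only option left). Strike Wed from x_3.
That leaves x_3 = Thu.
Every variable is fixed: x_1=Sun, x_2=Sat, x_3=Thu, x_4=Fri, x_5=Wed. That makes 5.

5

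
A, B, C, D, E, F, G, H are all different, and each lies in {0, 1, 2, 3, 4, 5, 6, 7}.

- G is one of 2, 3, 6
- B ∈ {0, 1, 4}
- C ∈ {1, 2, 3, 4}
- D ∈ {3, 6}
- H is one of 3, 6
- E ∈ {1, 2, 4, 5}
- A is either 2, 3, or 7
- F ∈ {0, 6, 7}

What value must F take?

0

The 8 variables draw from only 8 values {0, 1, 2, 3, 4, 5, 6, 7}, so each is used; only E can be 5, hence E = 5.
D and H share exactly the 2 values {3, 6}; by pigeonhole those values go to them, so strike 3, 6 from A, C, F, G.
G has just one choice, so G = 2. Eliminate 2 elsewhere: A, C.
A has just one choice, so A = 7. Remove 7 from F.
So F = 0.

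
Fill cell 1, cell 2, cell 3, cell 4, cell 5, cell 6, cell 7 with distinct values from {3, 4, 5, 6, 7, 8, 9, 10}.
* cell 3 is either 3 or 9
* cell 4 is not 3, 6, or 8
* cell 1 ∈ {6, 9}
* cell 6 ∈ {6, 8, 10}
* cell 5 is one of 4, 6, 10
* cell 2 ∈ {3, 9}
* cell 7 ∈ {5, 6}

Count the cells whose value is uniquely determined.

cell 2 and cell 3 share exactly the 2 values {3, 9}; by pigeonhole those values go to them, so strike 3, 9 from cell 1, cell 4.
cell 1's domain is down to {6}, so cell 1 = 6. Eliminate 6 elsewhere: cell 5, cell 6, cell 7.
cell 7 must be 5 (only option left). Strike 5 from cell 4.
Determined: cell 1=6, cell 7=5. The other cells each still have more than one consistent value. That makes 2.

2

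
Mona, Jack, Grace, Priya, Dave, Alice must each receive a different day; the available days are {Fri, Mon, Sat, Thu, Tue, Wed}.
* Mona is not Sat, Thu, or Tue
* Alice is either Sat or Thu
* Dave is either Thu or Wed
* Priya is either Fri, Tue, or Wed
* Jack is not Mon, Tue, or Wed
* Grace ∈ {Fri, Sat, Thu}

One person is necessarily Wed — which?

Dave

The 6 variables draw from only 6 values {Fri, Mon, Sat, Thu, Tue, Wed}, so each is used; only Mona can be Mon, hence Mona = Mon.
The 5 still-open variables together cover exactly {Fri, Sat, Thu, Tue, Wed} — 5 values for 5 variables — and Tue appears only in Priya's list, so Priya = Tue.
Among the 4 still-open variables, Wed fits only Dave (and all 4 values in {Fri, Sat, Thu, Wed} must be used), so Dave = Wed.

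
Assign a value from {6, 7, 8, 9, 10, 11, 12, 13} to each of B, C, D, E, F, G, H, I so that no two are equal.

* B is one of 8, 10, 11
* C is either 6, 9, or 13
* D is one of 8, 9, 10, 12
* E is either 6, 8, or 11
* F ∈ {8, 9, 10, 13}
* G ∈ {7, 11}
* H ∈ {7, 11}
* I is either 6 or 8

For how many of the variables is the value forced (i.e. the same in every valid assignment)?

The 8 variables draw from only 8 values {6, 7, 8, 9, 10, 11, 12, 13}, so each is used; only D can be 12, hence D = 12.
G and H between them cover only {7, 11} — a naked pair. Remove those values from B, E.
The 2 variables E and I are confined to {6, 8}, which locks those values in; drop them from B, C, F.
B has just one choice, so B = 10. Eliminate 10 elsewhere: F.
Determined: B=10, D=12. The other variables each still have more than one consistent value. That makes 2.

2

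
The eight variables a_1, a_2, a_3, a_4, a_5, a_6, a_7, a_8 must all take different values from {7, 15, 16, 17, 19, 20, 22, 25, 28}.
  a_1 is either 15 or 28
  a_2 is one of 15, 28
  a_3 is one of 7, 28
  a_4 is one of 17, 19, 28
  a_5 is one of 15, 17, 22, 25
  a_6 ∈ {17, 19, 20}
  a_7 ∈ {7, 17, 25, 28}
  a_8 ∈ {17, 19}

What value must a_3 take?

Among the 8 variables, 20 fits only a_6 (and all 8 values in {7, 15, 17, 19, 20, 22, 25, 28} must be used), so a_6 = 20.
The 7 still-open variables together cover exactly {7, 15, 17, 19, 22, 25, 28} — 7 values for 7 variables — and 22 appears only in a_5's list, so a_5 = 22.
Among the 6 still-open variables, 25 fits only a_7 (and all 6 values in {7, 15, 17, 19, 25, 28} must be used), so a_7 = 25.
Among the 5 still-open variables, 7 fits only a_3 (and all 5 values in {7, 15, 17, 19, 28} must be used), so a_3 = 7.

7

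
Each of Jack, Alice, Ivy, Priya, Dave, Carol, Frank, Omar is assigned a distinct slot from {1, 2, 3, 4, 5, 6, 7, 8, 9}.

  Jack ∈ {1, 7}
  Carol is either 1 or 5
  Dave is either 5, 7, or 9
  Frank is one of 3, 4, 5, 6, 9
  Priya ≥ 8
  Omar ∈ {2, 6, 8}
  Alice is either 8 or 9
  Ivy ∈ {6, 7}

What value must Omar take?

2

Alice and Priya share exactly the 2 values {8, 9}; by pigeonhole those values go to them, so strike 8, 9 from Dave, Frank, Omar.
Jack, Dave, Carol share exactly the 3 values {1, 5, 7}; by pigeonhole those values go to them, so strike 1, 5, 7 from Ivy, Frank.
That leaves Ivy = 6. So Frank, Omar can't be 6.
So Omar = 2.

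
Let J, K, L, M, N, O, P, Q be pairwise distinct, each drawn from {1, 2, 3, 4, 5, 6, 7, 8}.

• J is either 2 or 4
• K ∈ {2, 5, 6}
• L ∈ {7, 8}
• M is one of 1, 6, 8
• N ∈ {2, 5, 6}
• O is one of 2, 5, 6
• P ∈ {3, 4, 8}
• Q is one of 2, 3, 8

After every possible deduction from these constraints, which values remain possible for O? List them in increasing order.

2, 5, 6

Among the 8 variables, 1 fits only M (and all 8 values in {1, 2, 3, 4, 5, 6, 7, 8} must be used), so M = 1.
The 7 still-open variables together cover exactly {2, 3, 4, 5, 6, 7, 8} — 7 values for 7 variables — and 7 appears only in L's list, so L = 7.
The 3 variables K, N, O are confined to {2, 5, 6}, which locks those values in; drop them from J, Q.
J's domain is down to {4}, so J = 4. Strike 4 from P.
No further eliminations apply; O can still be any of 2, 5, 6.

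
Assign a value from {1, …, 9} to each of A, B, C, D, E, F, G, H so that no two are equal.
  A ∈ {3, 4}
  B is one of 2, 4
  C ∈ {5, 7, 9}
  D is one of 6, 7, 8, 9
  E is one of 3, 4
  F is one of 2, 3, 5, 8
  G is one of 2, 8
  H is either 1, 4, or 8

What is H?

1

A and E share exactly the 2 values {3, 4}; by pigeonhole those values go to them, so strike 3, 4 from B, F, H.
That leaves B = 2. Eliminate 2 elsewhere: F, G.
That leaves G = 8. Remove 8 from D, F, H.
So H = 1.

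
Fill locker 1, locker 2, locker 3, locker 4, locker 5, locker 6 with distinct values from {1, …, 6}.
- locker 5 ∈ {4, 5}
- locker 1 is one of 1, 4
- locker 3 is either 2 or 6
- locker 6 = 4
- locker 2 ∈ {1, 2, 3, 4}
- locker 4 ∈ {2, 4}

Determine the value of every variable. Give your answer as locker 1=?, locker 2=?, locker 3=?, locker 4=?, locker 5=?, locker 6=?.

locker 6's domain is down to {4}, so locker 6 = 4. Eliminate 4 elsewhere: locker 1, locker 2, locker 4, locker 5.
locker 1's domain is down to {1}, so locker 1 = 1. Remove 1 from locker 2.
locker 4 must be 2 (only option left). So locker 2, locker 3 can't be 2.
locker 5 must be 5 (only option left).
That leaves locker 2 = 3.
locker 3 has just one choice, so locker 3 = 6.

locker 1=1, locker 2=3, locker 3=6, locker 4=2, locker 5=5, locker 6=4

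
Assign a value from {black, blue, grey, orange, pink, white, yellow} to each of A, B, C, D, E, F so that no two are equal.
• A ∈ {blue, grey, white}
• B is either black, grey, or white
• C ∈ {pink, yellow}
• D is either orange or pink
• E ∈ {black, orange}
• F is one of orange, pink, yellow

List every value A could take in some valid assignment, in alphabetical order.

The 3 variables C, D, F are confined to {orange, pink, yellow}, which locks those values in; drop them from E.
E's domain is down to {black}, so E = black. Remove black from B.
No further eliminations apply; A can still be any of blue, grey, white.

blue, grey, white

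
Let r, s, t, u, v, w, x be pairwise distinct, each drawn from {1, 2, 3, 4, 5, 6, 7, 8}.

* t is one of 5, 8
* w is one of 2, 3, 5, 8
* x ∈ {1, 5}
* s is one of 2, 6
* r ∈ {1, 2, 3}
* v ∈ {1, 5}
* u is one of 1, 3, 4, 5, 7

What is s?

v and x share exactly the 2 values {1, 5}; by pigeonhole those values go to them, so strike 1, 5 from r, t, u, w.
t's domain is down to {8}, so t = 8. Strike 8 from w.
r and w between them cover only {2, 3} — a naked pair. Remove those values from s, u.
So s = 6.

6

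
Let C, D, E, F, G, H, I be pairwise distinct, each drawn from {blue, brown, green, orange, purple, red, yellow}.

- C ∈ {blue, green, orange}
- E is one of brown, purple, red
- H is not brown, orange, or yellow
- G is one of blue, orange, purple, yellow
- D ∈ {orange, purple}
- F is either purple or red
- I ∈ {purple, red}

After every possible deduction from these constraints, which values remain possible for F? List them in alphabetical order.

Among the 7 variables, brown fits only E (and all 7 values in {blue, brown, green, orange, purple, red, yellow} must be used), so E = brown.
The 6 still-open variables together cover exactly {blue, green, orange, purple, red, yellow} — 6 values for 6 variables — and yellow appears only in G's list, so G = yellow.
F and I between them cover only {purple, red} — a naked pair. Remove those values from D, H.
D must be orange (only option left). So C can't be orange.
No further eliminations apply; F can still be any of purple, red.

purple, red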